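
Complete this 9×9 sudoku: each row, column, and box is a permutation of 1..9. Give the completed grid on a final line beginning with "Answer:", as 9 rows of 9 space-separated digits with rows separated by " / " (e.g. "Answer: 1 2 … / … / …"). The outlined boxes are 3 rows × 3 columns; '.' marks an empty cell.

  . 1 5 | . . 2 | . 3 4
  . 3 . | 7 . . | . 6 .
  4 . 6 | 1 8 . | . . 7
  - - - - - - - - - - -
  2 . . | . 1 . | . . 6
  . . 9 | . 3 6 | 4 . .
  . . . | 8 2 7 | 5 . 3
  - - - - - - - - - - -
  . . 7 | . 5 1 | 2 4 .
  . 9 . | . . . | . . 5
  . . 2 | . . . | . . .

Step 1. [r3c7∈{9}] only 9 remains possible at r3c7, so r3c7=9.
Step 2. [r1c7∈{8}] only 8 remains possible at r1c7. So r1c7=8.
Step 3. [r4c7∈{7}] r4c7 has the single candidate 7, so r4c7=7.
Step 4. [r2c6∈{4,5,9}] in row 2, 5 fits only at r2c6 ⇒ r2c6=5.
Step 5. [r6c8∈{1,9}] across row 6, 9 lands solely at r6c8. So r6c8=9.
Step 6. [r4c8∈{8}] only 8 remains possible at r4c8. So r4c8=8.
Step 7. [r2c7∈{1}] r2c7 is down to just 1 ⇒ r2c7=1.
Step 8. [r5c4∈{5}] only 5 remains possible at r5c4. So r5c4=5.
Step 9. [r9c1∈{1,3,5,6,8}] across col 1, 5 lands solely at r9c1, so r9c1=5.
Step 10. [r8c4∈{2,3,4,6}] row 8 places 2 nowhere but r8c4. So r8c4=2.
Step 11. [r2c5∈{4,9}] across row 2, 4 lands solely at r2c5, so r2c5=4.
Step 12. [r2c9∈{2}] r2c9 has the single candidate 2 ⇒ r2c9=2.
Step 13. [r5c9∈{1}] r5c9 is down to just 1 ⇒ r5c9=1.
Step 14. [r4c3∈{3,4}] row 4 places 3 nowhere but r4c3, so r4c3=3.
Step 15. [r2c1∈{8,9}] row 2 places 9 nowhere but r2c1. So r2c1=9.
Step 16. [r3c6∈{3}] r3c6 is down to just 3. So r3c6=3.
Step 17. [r9c8∈{1,7}] across row 9, 1 lands solely at r9c8, so r9c8=1.
Step 18. [r9c5∈{6,7,9}] across row 9, 7 lands solely at r9c5. So r9c5=7.
Step 19. [r8c5∈{6}] nothing but 6 survives at r8c5, so r8c5=6.
Step 20. [r8c7∈{3}] r8c7's peers cover all but 3 ⇒ r8c7=3.
Step 21. [r9c4∈{3,4,9}] row 9 places 3 nowhere but r9c4. So r9c4=3.
Step 22. [r7c4∈{9}] r7c4 is down to just 9. So r7c4=9.
Step 23. [r7c9∈{8}] nothing but 8 survives at r7c9. So r7c9=8.
Step 24. [r7c2∈{6}] r7c2's peers cover all but 6 ⇒ r7c2=6.
Step 25. [r6c2∈{4}] r6c2 is down to just 4, so r6c2=4.
Step 26. [r9c2∈{8}] r9c2 is down to just 8 ⇒ r9c2=8.
Step 27. [r9c6∈{4}] r9c6 is down to just 4 ⇒ r9c6=4.
Step 28. [r6c3∈{1}] nothing but 1 survives at r6c3, so r6c3=1.
Step 29. [r5c1∈{7,8}] in row 5, 8 fits only at r5c1 ⇒ r5c1=8.
Step 30. [r1c5∈{9}] only 9 remains possible at r1c5. So r1c5=9.
Step 31. [r3c2∈{2}] r3c2 is down to just 2 ⇒ r3c2=2.
Step 32. [r7c1∈{3}] only 3 remains possible at r7c1 ⇒ r7c1=3.
Step 33. [r1c1∈{7}] r1c1 has the single candidate 7 ⇒ r1c1=7.
Step 34. [r4c4∈{4}] r4c4's peers cover all but 4, so r4c4=4.
Step 35. [r5c2∈{7}] r5c2's peers cover all but 7. So r5c2=7.
Step 36. [r3c8∈{5}] r3c8 has the single candidate 5, so r3c8=5.
Step 37. [r6c1∈{6}] r6c1 is down to just 6 ⇒ r6c1=6.
Step 38. [r4c2∈{5}] nothing but 5 survives at r4c2. So r4c2=5.
Step 39. [r8c3∈{4}] only 4 remains possible at r8c3, so r8c3=4.
Step 40. [r9c9∈{9}] r9c9 is down to just 9. So r9c9=9.
Step 41. [r5c8∈{2}] r5c8 has the single candidate 2, so r5c8=2.
Step 42. [r9c7∈{6}] r9c7 is down to just 6, so r9c7=6.
Step 43. [r1c4∈{6}] nothing but 6 survives at r1c4, so r1c4=6.
Step 44. [r4c6∈{9}] r4c6 has the single candidate 9. So r4c6=9.
Step 45. [r8c6∈{8}] r8c6's peers cover all but 8. So r8c6=8.
Step 46. [r8c1∈{1}] only 1 remains possible at r8c1 ⇒ r8c1=1.
Step 47. [r8c8∈{7}] nothing but 7 survives at r8c8 ⇒ r8c8=7.
Step 48. [r2c3∈{8}] only 8 remains possible at r2c3, so r2c3=8.

Answer: 7 1 5 6 9 2 8 3 4 / 9 3 8 7 4 5 1 6 2 / 4 2 6 1 8 3 9 5 7 / 2 5 3 4 1 9 7 8 6 / 8 7 9 5 3 6 4 2 1 / 6 4 1 8 2 7 5 9 3 / 3 6 7 9 5 1 2 4 8 / 1 9 4 2 6 8 3 7 5 / 5 8 2 3 7 4 6 1 9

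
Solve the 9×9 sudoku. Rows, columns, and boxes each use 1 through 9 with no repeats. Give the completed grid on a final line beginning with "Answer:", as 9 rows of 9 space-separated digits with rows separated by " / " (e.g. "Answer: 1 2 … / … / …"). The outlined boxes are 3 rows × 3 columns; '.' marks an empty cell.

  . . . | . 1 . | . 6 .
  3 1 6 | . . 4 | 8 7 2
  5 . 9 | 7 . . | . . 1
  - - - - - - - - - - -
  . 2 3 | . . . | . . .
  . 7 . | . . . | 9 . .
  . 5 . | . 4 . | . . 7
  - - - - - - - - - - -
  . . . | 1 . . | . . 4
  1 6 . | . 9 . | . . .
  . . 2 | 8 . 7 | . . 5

Step 1. [r2c5∈{5}] nothing but 5 survives at r2c5 ⇒ r2c5=5.
Step 2. [r1c1∈{2,4,7,8}] r1c1 is the only open cell in col 1 admitting 2, so r1c1=2.
Step 3. [r7c1∈{7,8,9}] in col 1, 7 fits only at r7c1 ⇒ r7c1=7.
Step 4. [r8c4∈{2,3,4,5}] in col 4, 4 fits only at r8c4, so r8c4=4.
Step 5. [r2c4∈{9}] r2c4 has the single candidate 9 ⇒ r2c4=9.
Step 6. [r1c4∈{3}] only 3 remains possible at r1c4 ⇒ r1c4=3.
Step 7. [r1c6∈{8}] r1c6 has the single candidate 8 ⇒ r1c6=8.
Step 8. [r1c2∈{4}] only 4 remains possible at r1c2. So r1c2=4.
Step 9. [r5c3∈{1,4,8}] in col 3, 4 fits only at r5c3. So r5c3=4.
Step 10. [r6c3∈{1,8}] in col 3, 1 fits only at r6c3. So r6c3=1.
Step 11. [r4c5∈{6,7,8}] across row 4, 7 lands solely at r4c5. So r4c5=7.
Step 12. [r5c5∈{2,3,6,8}] col 5 places 8 nowhere but r5c5, so r5c5=8.
Step 13. [r5c1∈{6}] r5c1 is down to just 6, so r5c1=6.
Step 14. [r5c9∈{3}] r5c9 is down to just 3, so r5c9=3.
Step 15. [r4c9∈{6,8}] col 9 places 6 nowhere but r4c9. So r4c9=6.
Step 16. [r6c7∈{2}] nothing but 2 survives at r6c7 ⇒ r6c7=2.
Step 17. [r4c4∈{5}] r4c4's peers cover all but 5 ⇒ r4c4=5.
Step 18. [r6c6∈{3,6,9}] row 6 places 3 nowhere but r6c6 ⇒ r6c6=3.
Step 19. [r6c8∈{8}] only 8 remains possible at r6c8 ⇒ r6c8=8.
Step 20. [r4c6∈{1,9}] in col 6, 9 fits only at r4c6. So r4c6=9.
Step 21. [r5c6∈{1,2}] col 6 places 1 nowhere but r5c6 ⇒ r5c6=1.
Step 22. [r8c3∈{5,8}] 8 in row 7 is pinned to box 7. So r8c3≠8.
Step 23. [r8c3∈{5}] r8c3 is down to just 5 ⇒ r8c3=5.
Step 24. [r8c6∈{2}] r8c6's peers cover all but 2. So r8c6=2.
Step 25. [r8c8∈{3}] r8c8 has the single candidate 3, so r8c8=3.
Step 26. [r7c7∈{6}] nothing but 6 survives at r7c7, so r7c7=6.
Step 27. [r9c7∈{1}] r9c7 is down to just 1. So r9c7=1.
Step 28. [r9c8∈{9}] nothing but 9 survives at r9c8. So r9c8=9.
Step 29. [r9c5∈{3,6}] 6 has one home in row 9: r9c5 ⇒ r9c5=6.
Step 30. [r7c2∈{3,8,9}] row 7 places 9 nowhere but r7c2 ⇒ r7c2=9.
Step 31. [r3c8∈{4}] r3c8 is down to just 4. So r3c8=4.
Step 32. [r7c8∈{2}] r7c8's peers cover all but 2, so r7c8=2.
Step 33. [r4c1∈{8}] r4c1's peers cover all but 8 ⇒ r4c1=8.
Step 34. [r5c4∈{2}] r5c4 has the single candidate 2 ⇒ r5c4=2.
Step 35. [r9c2∈{3}] only 3 remains possible at r9c2. So r9c2=3.
Step 36. [r3c7∈{3}] r3c7's peers cover all but 3, so r3c7=3.
Step 37. [r6c1∈{9}] r6c1 has the single candidate 9. So r6c1=9.
Step 38. [r3c6∈{6}] r3c6's peers cover all but 6. So r3c6=6.
Step 39. [r7c5∈{3}] only 3 remains possible at r7c5 ⇒ r7c5=3.
Step 40. [r7c3∈{8}] nothing but 8 survives at r7c3 ⇒ r7c3=8.
Step 41. [r7c6∈{5}] r7c6 has the single candidate 5, so r7c6=5.
Step 42. [r6c4∈{6}] r6c4 is down to just 6, so r6c4=6.
Step 43. [r3c2∈{8}] r3c2 has the single candidate 8. So r3c2=8.
Step 44. [r1c9∈{9}] nothing but 9 survives at r1c9. So r1c9=9.
Step 45. [r5c8∈{5}] nothing but 5 survives at r5c8 ⇒ r5c8=5.
Step 46. [r4c7∈{4}] nothing but 4 survives at r4c7. So r4c7=4.
Step 47. [r9c1∈{4}] only 4 remains possible at r9c1, so r9c1=4.
Step 48. [r1c7∈{5}] nothing but 5 survives at r1c7. So r1c7=5.
Step 49. [r8c9∈{8}] r8c9 has the single candidate 8, so r8c9=8.
Step 50. [r4c8∈{1}] r4c8's peers cover all but 1, so r4c8=1.
Step 51. [r3c5∈{2}] r3c5's peers cover all but 2, so r3c5=2.
Step 52. [r1c3∈{7}] only 7 remains possible at r1c3 ⇒ r1c3=7.
Step 53. [r8c7∈{7}] nothing but 7 survives at r8c7. So r8c7=7.

Answer: 2 4 7 3 1 8 5 6 9 / 3 1 6 9 5 4 8 7 2 / 5 8 9 7 2 6 3 4 1 / 8 2 3 5 7 9 4 1 6 / 6 7 4 2 8 1 9 5 3 / 9 5 1 6 4 3 2 8 7 / 7 9 8 1 3 5 6 2 4 / 1 6 5 4 9 2 7 3 8 / 4 3 2 8 6 7 1 9 5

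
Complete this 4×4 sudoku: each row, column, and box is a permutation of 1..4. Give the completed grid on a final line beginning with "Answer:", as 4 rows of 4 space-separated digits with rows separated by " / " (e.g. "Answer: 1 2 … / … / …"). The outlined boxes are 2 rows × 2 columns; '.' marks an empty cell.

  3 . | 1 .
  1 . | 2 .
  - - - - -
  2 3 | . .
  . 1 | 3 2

Step 1. [r1c4∈{4}] r1c4's peers cover all but 4, so r1c4=4.
Step 2. [r3c3∈{4}] r3c3 has the single candidate 4. So r3c3=4.
Step 3. [r2c2∈{4}] r2c2 has the single candidate 4 ⇒ r2c2=4.
Step 4. [r2c4∈{3}] r2c4 has the single candidate 3 ⇒ r2c4=3.
Step 5. [r1c2∈{2}] r1c2 has the single candidate 2, so r1c2=2.
Step 6. [r4c1∈{4}] r4c1 has the single candidate 4. So r4c1=4.
Step 7. [r3c4∈{1}] r3c4 has the single candidate 1 ⇒ r3c4=1.

Answer: 3 2 1 4 / 1 4 2 3 / 2 3 4 1 / 4 1 3 2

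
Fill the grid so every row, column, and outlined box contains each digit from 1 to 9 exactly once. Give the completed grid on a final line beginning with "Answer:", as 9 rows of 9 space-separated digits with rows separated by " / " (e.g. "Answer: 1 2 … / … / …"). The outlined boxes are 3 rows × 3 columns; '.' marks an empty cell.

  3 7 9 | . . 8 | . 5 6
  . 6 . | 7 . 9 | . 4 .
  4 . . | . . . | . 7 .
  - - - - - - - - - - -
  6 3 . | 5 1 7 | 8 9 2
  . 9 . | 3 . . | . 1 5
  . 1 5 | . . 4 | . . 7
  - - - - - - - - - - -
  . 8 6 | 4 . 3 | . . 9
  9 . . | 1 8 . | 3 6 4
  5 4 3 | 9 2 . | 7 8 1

Step 1. [r3c6∈{1,2,5,6}] across col 6, 1 lands solely at r3c6, so r3c6=1.
Step 2. [r5c5∈{6}] nothing but 6 survives at r5c5, so r5c5=6.
Step 3. [r2c3∈{1,2,8}] in col 3, 1 fits only at r2c3, so r2c3=1.
Step 4. [r2c7∈{2}] only 2 remains possible at r2c7, so r2c7=2.
Step 5. [r2c1∈{8}] nothing but 8 survives at r2c1 ⇒ r2c1=8.
Step 6. [r6c1∈{2}] r6c1 has the single candidate 2. So r6c1=2.
Step 7. [r8c3∈{2,7}] row 8 places 7 nowhere but r8c3 ⇒ r8c3=7.
Step 8. [r2c5∈{3,5}] row 2 places 5 nowhere but r2c5, so r2c5=5.
Step 9. [r3c3∈{2}] r3c3's peers cover all but 2. So r3c3=2.
Step 10. [r3c9∈{3,8}] in row 3, 8 fits only at r3c9 ⇒ r3c9=8.
Step 11. [r5c3∈{4,8}] in row 5, 8 fits only at r5c3, so r5c3=8.
Step 12. [r7c1∈{1}] nothing but 1 survives at r7c1 ⇒ r7c1=1.
Step 13. [r5c1∈{7}] nothing but 7 survives at r5c1. So r5c1=7.
Step 14. [r3c4∈{6}] only 6 remains possible at r3c4, so r3c4=6.
Step 15. [r8c2∈{2}] only 2 remains possible at r8c2. So r8c2=2.
Step 16. [r6c7∈{6}] r6c7 has the single candidate 6, so r6c7=6.
Step 17. [r7c8∈{2}] nothing but 2 survives at r7c8 ⇒ r7c8=2.
Step 18. [r6c8∈{3}] r6c8 has the single candidate 3. So r6c8=3.
Step 19. [r1c7∈{1}] r1c7 has the single candidate 1. So r1c7=1.
Step 20. [r9c6∈{6}] only 6 remains possible at r9c6 ⇒ r9c6=6.
Step 21. [r4c3∈{4}] r4c3 has the single candidate 4, so r4c3=4.
Step 22. [r7c7∈{5}] nothing but 5 survives at r7c7. So r7c7=5.
Step 23. [r8c6∈{5}] only 5 remains possible at r8c6. So r8c6=5.
Step 24. [r3c5∈{3}] only 3 remains possible at r3c5. So r3c5=3.
Step 25. [r1c4∈{2}] nothing but 2 survives at r1c4 ⇒ r1c4=2.
Step 26. [r1c5∈{4}] only 4 remains possible at r1c5. So r1c5=4.
Step 27. [r3c7∈{9}] r3c7 is down to just 9 ⇒ r3c7=9.
Step 28. [r5c7∈{4}] nothing but 4 survives at r5c7, so r5c7=4.
Step 29. [r6c5∈{9}] only 9 remains possible at r6c5. So r6c5=9.
Step 30. [r7c5∈{7}] r7c5 has the single candidate 7 ⇒ r7c5=7.
Step 31. [r2c9∈{3}] nothing but 3 survives at r2c9. So r2c9=3.
Step 32. [r3c2∈{5}] nothing but 5 survives at r3c2 ⇒ r3c2=5.
Step 33. [r6c4∈{8}] r6c4 is down to just 8, so r6c4=8.
Step 34. [r5c6∈{2}] r5c6 has the single candidate 2. So r5c6=2.

Answer: 3 7 9 2 4 8 1 5 6 / 8 6 1 7 5 9 2 4 3 / 4 5 2 6 3 1 9 7 8 / 6 3 4 5 1 7 8 9 2 / 7 9 8 3 6 2 4 1 5 / 2 1 5 8 9 4 6 3 7 / 1 8 6 4 7 3 5 2 9 / 9 2 7 1 8 5 3 6 4 / 5 4 3 9 2 6 7 8 1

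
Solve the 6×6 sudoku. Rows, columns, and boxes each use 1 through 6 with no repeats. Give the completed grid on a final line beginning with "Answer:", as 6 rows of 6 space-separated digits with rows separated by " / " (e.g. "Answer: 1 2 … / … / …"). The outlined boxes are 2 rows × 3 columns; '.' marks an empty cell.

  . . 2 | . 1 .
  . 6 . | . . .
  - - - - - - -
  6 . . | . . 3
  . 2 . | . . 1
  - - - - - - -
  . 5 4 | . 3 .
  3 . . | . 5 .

Step 1. [r6c2∈{1}] r6c2 has the single candidate 1, so r6c2=1.
Step 2. [r3c2∈{4}] r3c2 is down to just 4. So r3c2=4.
Step 3. [r4c1∈{5}] r4c1 has the single candidate 5 ⇒ r4c1=5.
Step 4. [r2c3∈{1,3,5}] across col 3, 5 lands solely at r2c3 ⇒ r2c3=5.
Step 5. [r1c1∈{4}] r1c1 is down to just 4. So r1c1=4.
Step 6. [r2c4∈{2,3,4}] in row 2, 3 fits only at r2c4, so r2c4=3.
Step 7. [r3c5∈{2}] r3c5 has the single candidate 2, so r3c5=2.
Step 8. [r2c6∈{2,4}] in row 2, 2 fits only at r2c6. So r2c6=2.
Step 9. [r5c6∈{6}] r5c6's peers cover all but 6 ⇒ r5c6=6.
Step 10. [r6c4∈{2,4}] r6c4 is the only open cell in row 6 admitting 2 ⇒ r6c4=2.
Step 11. [r4c4∈{4,6}] 4 has one home in col 4: r4c4, so r4c4=4.
Step 12. [r3c4∈{5}] r3c4's peers cover all but 5, so r3c4=5.
Step 13. [r1c6∈{5}] r1c6 is down to just 5, so r1c6=5.
Step 14. [r2c1∈{1}] only 1 remains possible at r2c1 ⇒ r2c1=1.
Step 15. [r6c3∈{6}] r6c3's peers cover all but 6. So r6c3=6.
Step 16. [r3c3∈{1}] r3c3 is down to just 1. So r3c3=1.
Step 17. [r5c4∈{1}] r5c4 has the single candidate 1, so r5c4=1.
Step 18. [r5c1∈{2}] r5c1 has the single candidate 2 ⇒ r5c1=2.
Step 19. [r1c2∈{3}] only 3 remains possible at r1c2, so r1c2=3.
Step 20. [r4c3∈{3}] only 3 remains possible at r4c3, so r4c3=3.
Step 21. [r4c5∈{6}] only 6 remains possible at r4c5 ⇒ r4c5=6.
Step 22. [r2c5∈{4}] r2c5's peers cover all but 4 ⇒ r2c5=4.
Step 23. [r1c4∈{6}] nothing but 6 survives at r1c4. So r1c4=6.
Step 24. [r6c6∈{4}] r6c6's peers cover all but 4 ⇒ r6c6=4.

Answer: 4 3 2 6 1 5 / 1 6 5 3 4 2 / 6 4 1 5 2 3 / 5 2 3 4 6 1 / 2 5 4 1 3 6 / 3 1 6 2 5 4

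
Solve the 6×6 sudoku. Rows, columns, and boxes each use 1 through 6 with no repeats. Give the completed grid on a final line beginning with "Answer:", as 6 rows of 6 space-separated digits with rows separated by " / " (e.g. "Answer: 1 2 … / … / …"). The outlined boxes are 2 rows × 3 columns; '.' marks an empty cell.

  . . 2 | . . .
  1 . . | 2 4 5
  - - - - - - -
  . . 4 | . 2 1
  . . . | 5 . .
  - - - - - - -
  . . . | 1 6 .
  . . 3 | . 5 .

Step 1. [r2c2∈{3,6}] 3 has one home in row 2: r2c2 ⇒ r2c2=3.
Step 2. [r6c4∈{4}] r6c4 is down to just 4 ⇒ r6c4=4.
Step 3. [r4c5∈{3}] r4c5 is down to just 3, so r4c5=3.
Step 4. [r3c4∈{6}] r3c4's peers cover all but 6. So r3c4=6.
Step 5. [r6c6∈{2}] only 2 remains possible at r6c6, so r6c6=2.
Step 6. [r3c2∈{5}] r3c2's peers cover all but 5. So r3c2=5.
Step 7. [r1c1∈{4,5,6}] in row 1, 5 fits only at r1c1 ⇒ r1c1=5.
Step 8. [r5c1∈{2,4}] in col 1, 4 fits only at r5c1, so r5c1=4.
Step 9. [r2c3∈{6}] r2c3's peers cover all but 6, so r2c3=6.
Step 10. [r6c2∈{1,6}] across row 6, 1 lands solely at r6c2, so r6c2=1.
Step 11. [r4c2∈{2,6}] in col 2, 6 fits only at r4c2. So r4c2=6.
Step 12. [r5c6∈{3}] r5c6 has the single candidate 3. So r5c6=3.
Step 13. [r6c1∈{6}] r6c1's peers cover all but 6. So r6c1=6.
Step 14. [r5c2∈{2}] r5c2 is down to just 2 ⇒ r5c2=2.
Step 15. [r1c2∈{4}] r1c2's peers cover all but 4 ⇒ r1c2=4.
Step 16. [r4c6∈{4}] only 4 remains possible at r4c6 ⇒ r4c6=4.
Step 17. [r5c3∈{5}] r5c3's peers cover all but 5 ⇒ r5c3=5.
Step 18. [r1c6∈{6}] r1c6 has the single candidate 6. So r1c6=6.
Step 19. [r3c1∈{3}] r3c1 is down to just 3. So r3c1=3.
Step 20. [r4c1∈{2}] r4c1's peers cover all but 2, so r4c1=2.
Step 21. [r1c4∈{3}] r1c4 is down to just 3 ⇒ r1c4=3.
Step 22. [r1c5∈{1}] r1c5 is down to just 1. So r1c5=1.
Step 23. [r4c3∈{1}] only 1 remains possible at r4c3, so r4c3=1.

Answer: 5 4 2 3 1 6 / 1 3 6 2 4 5 / 3 5 4 6 2 1 / 2 6 1 5 3 4 / 4 2 5 1 6 3 / 6 1 3 4 5 2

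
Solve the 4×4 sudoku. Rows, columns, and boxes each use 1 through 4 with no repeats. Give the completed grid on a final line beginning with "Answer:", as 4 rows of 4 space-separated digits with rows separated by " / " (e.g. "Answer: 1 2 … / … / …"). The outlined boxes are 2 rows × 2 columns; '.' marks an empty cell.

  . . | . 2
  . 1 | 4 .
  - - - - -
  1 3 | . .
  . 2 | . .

Step 1. [r4c4∈{1,3,4}] col 4 places 1 nowhere but r4c4. So r4c4=1.
Step 2. [r2c4∈{3}] r2c4's peers cover all but 3. So r2c4=3.
Step 3. [r4c1∈{4}] nothing but 4 survives at r4c1 ⇒ r4c1=4.
Step 4. [r1c3∈{1}] r1c3 is down to just 1, so r1c3=1.
Step 5. [r3c3∈{2}] r3c3's peers cover all but 2, so r3c3=2.
Step 6. [r3c4∈{4}] r3c4's peers cover all but 4 ⇒ r3c4=4.
Step 7. [r1c1∈{3}] nothing but 3 survives at r1c1, so r1c1=3.
Step 8. [r2c1∈{2}] r2c1 is down to just 2, so r2c1=2.
Step 9. [r4c3∈{3}] r4c3 has the single candidate 3, so r4c3=3.
Step 10. [r1c2∈{4}] r1c2 is down to just 4. So r1c2=4.

Answer: 3 4 1 2 / 2 1 4 3 / 1 3 2 4 / 4 2 3 1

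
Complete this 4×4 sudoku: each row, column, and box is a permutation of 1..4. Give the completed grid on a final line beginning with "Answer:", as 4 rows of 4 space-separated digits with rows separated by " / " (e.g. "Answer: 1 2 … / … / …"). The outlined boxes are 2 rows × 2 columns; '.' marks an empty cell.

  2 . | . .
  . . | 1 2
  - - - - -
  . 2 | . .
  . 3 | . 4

Step 1. [r1c4∈{3}] r1c4's peers cover all but 3. So r1c4=3.
Step 2. [r3c1∈{1,4}] in row 3, 4 fits only at r3c1 ⇒ r3c1=4.
Step 3. [r1c3∈{4}] only 4 remains possible at r1c3. So r1c3=4.
Step 4. [r3c4∈{1}] r3c4 is down to just 1. So r3c4=1.
Step 5. [r4c1∈{1}] r4c1 is down to just 1, so r4c1=1.
Step 6. [r4c3∈{2}] r4c3's peers cover all but 2 ⇒ r4c3=2.
Step 7. [r2c2∈{4}] r2c2 has the single candidate 4. So r2c2=4.
Step 8. [r3c3∈{3}] r3c3 is down to just 3, so r3c3=3.
Step 9. [r1c2∈{1}] r1c2 has the single candidate 1, so r1c2=1.
Step 10. [r2c1∈{3}] r2c1's peers cover all but 3 ⇒ r2c1=3.

Answer: 2 1 4 3 / 3 4 1 2 / 4 2 3 1 / 1 3 2 4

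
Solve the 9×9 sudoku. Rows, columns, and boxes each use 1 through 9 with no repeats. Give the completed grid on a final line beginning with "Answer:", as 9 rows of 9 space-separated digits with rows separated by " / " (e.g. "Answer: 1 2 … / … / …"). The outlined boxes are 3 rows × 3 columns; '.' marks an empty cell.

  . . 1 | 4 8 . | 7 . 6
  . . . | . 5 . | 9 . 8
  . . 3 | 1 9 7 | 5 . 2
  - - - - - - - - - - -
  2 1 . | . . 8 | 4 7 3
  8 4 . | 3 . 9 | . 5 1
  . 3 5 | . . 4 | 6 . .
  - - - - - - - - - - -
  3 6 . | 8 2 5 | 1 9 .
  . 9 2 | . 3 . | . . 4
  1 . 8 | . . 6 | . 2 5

Step 1. [r9c2∈{7}] nothing but 7 survives at r9c2, so r9c2=7.
Step 2. [r2c4∈{2,6}] box 2 places 6 nowhere but r2c4 ⇒ r2c4=6.
Step 3. [r3c8∈{4}] nothing but 4 survives at r3c8 ⇒ r3c8=4.
Step 4. [r4c3∈{6,9}] row 4 places 9 nowhere but r4c3. So r4c3=9.
Step 5. [r6c1∈{7}] r6c1 is down to just 7, so r6c1=7.
Step 6. [r1c2∈{2,5}] in col 2, 5 fits only at r1c2 ⇒ r1c2=5.
Step 7. [r1c6∈{2,3}] r1c6 is the only open cell in row 1 admitting 2, so r1c6=2.
Step 8. [r2c6∈{3}] r2c6 is down to just 3 ⇒ r2c6=3.
Step 9. [r6c8∈{8}] only 8 remains possible at r6c8 ⇒ r6c8=8.
Step 10. [r2c1∈{4}] r2c1's peers cover all but 4 ⇒ r2c1=4.
Step 11. [r4c5∈{6}] only 6 remains possible at r4c5. So r4c5=6.
Step 12. [r7c3∈{4}] r7c3's peers cover all but 4 ⇒ r7c3=4.
Step 13. [r1c8∈{3}] r1c8 has the single candidate 3. So r1c8=3.
Step 14. [r3c2∈{8}] nothing but 8 survives at r3c2. So r3c2=8.
Step 15. [r5c5∈{7}] r5c5 is down to just 7, so r5c5=7.
Step 16. [r8c4∈{7}] r8c4 has the single candidate 7. So r8c4=7.
Step 17. [r8c1∈{5}] nothing but 5 survives at r8c1 ⇒ r8c1=5.
Step 18. [r4c4∈{5}] only 5 remains possible at r4c4. So r4c4=5.
Step 19. [r1c1∈{9}] nothing but 9 survives at r1c1, so r1c1=9.
Step 20. [r6c4∈{2}] r6c4's peers cover all but 2 ⇒ r6c4=2.
Step 21. [r9c5∈{4}] r9c5 has the single candidate 4, so r9c5=4.
Step 22. [r7c9∈{7}] r7c9 has the single candidate 7. So r7c9=7.
Step 23. [r8c6∈{1}] r8c6's peers cover all but 1 ⇒ r8c6=1.
Step 24. [r9c7∈{3}] nothing but 3 survives at r9c7. So r9c7=3.
Step 25. [r9c4∈{9}] only 9 remains possible at r9c4 ⇒ r9c4=9.
Step 26. [r5c3∈{6}] only 6 remains possible at r5c3 ⇒ r5c3=6.
Step 27. [r5c7∈{2}] nothing but 2 survives at r5c7. So r5c7=2.
Step 28. [r6c9∈{9}] r6c9 is down to just 9. So r6c9=9.
Step 29. [r2c8∈{1}] nothing but 1 survives at r2c8 ⇒ r2c8=1.
Step 30. [r8c8∈{6}] r8c8 is down to just 6. So r8c8=6.
Step 31. [r2c2∈{2}] r2c2's peers cover all but 2. So r2c2=2.
Step 32. [r6c5∈{1}] r6c5 has the single candidate 1. So r6c5=1.
Step 33. [r8c7∈{8}] nothing but 8 survives at r8c7. So r8c7=8.
Step 34. [r3c1∈{6}] nothing but 6 survives at r3c1, so r3c1=6.
Step 35. [r2c3∈{7}] only 7 remains possible at r2c3. So r2c3=7.

Answer: 9 5 1 4 8 2 7 3 6 / 4 2 7 6 5 3 9 1 8 / 6 8 3 1 9 7 5 4 2 / 2 1 9 5 6 8 4 7 3 / 8 4 6 3 7 9 2 5 1 / 7 3 5 2 1 4 6 8 9 / 3 6 4 8 2 5 1 9 7 / 5 9 2 7 3 1 8 6 4 / 1 7 8 9 4 6 3 2 5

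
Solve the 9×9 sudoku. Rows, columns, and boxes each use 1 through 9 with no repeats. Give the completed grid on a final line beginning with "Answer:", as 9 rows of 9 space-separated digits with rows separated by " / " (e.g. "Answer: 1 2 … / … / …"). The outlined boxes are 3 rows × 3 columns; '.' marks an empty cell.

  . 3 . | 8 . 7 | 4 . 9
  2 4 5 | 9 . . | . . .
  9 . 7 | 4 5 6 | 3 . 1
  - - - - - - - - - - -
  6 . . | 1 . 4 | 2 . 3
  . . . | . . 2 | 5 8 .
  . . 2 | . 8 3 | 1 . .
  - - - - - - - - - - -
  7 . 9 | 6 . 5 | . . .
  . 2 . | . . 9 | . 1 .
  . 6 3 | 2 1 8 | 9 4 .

Step 1. [r8c1∈{4,5,8}] across col 1, 8 lands solely at r8c1 ⇒ r8c1=8.
Step 2. [r5c4∈{7}] only 7 remains possible at r5c4, so r5c4=7.
Step 3. [r4c2∈{5,7,8,9}] in row 4, 5 fits only at r4c2, so r4c2=5.
Step 4. [r9c9∈{5,7}] r9c9 is the only open cell in row 9 admitting 7 ⇒ r9c9=7.
Step 5. [r6c1∈{4}] r6c1 is down to just 4 ⇒ r6c1=4.
Step 6. [r6c9∈{6}] nothing but 6 survives at r6c9. So r6c9=6.
Step 7. [r2c7∈{6,7,8}] across col 7, 7 lands solely at r2c7. So r2c7=7.
Step 8. [r5c3∈{1}] r5c3's peers cover all but 1. So r5c3=1.
Step 9. [r4c5∈{9}] r4c5 is down to just 9, so r4c5=9.
Step 10. [r6c2∈{7,9}] col 2 places 7 nowhere but r6c2 ⇒ r6c2=7.
Step 11. [r7c8∈{2,3}] across col 8, 3 lands solely at r7c8, so r7c8=3.
Step 12. [r8c5∈{3,4,7}] across row 8, 7 lands solely at r8c5, so r8c5=7.
Step 13. [r1c8∈{2,5,6}] across row 1, 5 lands solely at r1c8 ⇒ r1c8=5.
Step 14. [r2c9∈{8}] r2c9 is down to just 8, so r2c9=8.
Step 15. [r5c1∈{3}] nothing but 3 survives at r5c1 ⇒ r5c1=3.
Step 16. [r2c5∈{3}] r2c5's peers cover all but 3, so r2c5=3.
Step 17. [r5c5∈{6}] only 6 remains possible at r5c5. So r5c5=6.
Step 18. [r3c2∈{8}] nothing but 8 survives at r3c2, so r3c2=8.
Step 19. [r5c2∈{9}] only 9 remains possible at r5c2, so r5c2=9.
Step 20. [r6c4∈{5}] r6c4 has the single candidate 5 ⇒ r6c4=5.
Step 21. [r7c2∈{1}] r7c2 has the single candidate 1 ⇒ r7c2=1.
Step 22. [r3c8∈{2}] r3c8 has the single candidate 2. So r3c8=2.
Step 23. [r1c5∈{2}] only 2 remains possible at r1c5. So r1c5=2.
Step 24. [r7c5∈{4}] r7c5 is down to just 4, so r7c5=4.
Step 25. [r1c1∈{1}] nothing but 1 survives at r1c1, so r1c1=1.
Step 26. [r7c7∈{8}] only 8 remains possible at r7c7. So r7c7=8.
Step 27. [r9c1∈{5}] r9c1 has the single candidate 5, so r9c1=5.
Step 28. [r5c9∈{4}] nothing but 4 survives at r5c9 ⇒ r5c9=4.
Step 29. [r8c4∈{3}] r8c4 is down to just 3 ⇒ r8c4=3.
Step 30. [r4c8∈{7}] r4c8 has the single candidate 7, so r4c8=7.
Step 31. [r2c8∈{6}] r2c8 is down to just 6. So r2c8=6.
Step 32. [r7c9∈{2}] only 2 remains possible at r7c9, so r7c9=2.
Step 33. [r8c7∈{6}] r8c7 is down to just 6. So r8c7=6.
Step 34. [r2c6∈{1}] r2c6 has the single candidate 1. So r2c6=1.
Step 35. [r4c3∈{8}] only 8 remains possible at r4c3 ⇒ r4c3=8.
Step 36. [r8c9∈{5}] r8c9 is down to just 5, so r8c9=5.
Step 37. [r1c3∈{6}] nothing but 6 survives at r1c3, so r1c3=6.
Step 38. [r8c3∈{4}] only 4 remains possible at r8c3. So r8c3=4.
Step 39. [r6c8∈{9}] r6c8 has the single candidate 9 ⇒ r6c8=9.

Answer: 1 3 6 8 2 7 4 5 9 / 2 4 5 9 3 1 7 6 8 / 9 8 7 4 5 6 3 2 1 / 6 5 8 1 9 4 2 7 3 / 3 9 1 7 6 2 5 8 4 / 4 7 2 5 8 3 1 9 6 / 7 1 9 6 4 5 8 3 2 / 8 2 4 3 7 9 6 1 5 / 5 6 3 2 1 8 9 4 7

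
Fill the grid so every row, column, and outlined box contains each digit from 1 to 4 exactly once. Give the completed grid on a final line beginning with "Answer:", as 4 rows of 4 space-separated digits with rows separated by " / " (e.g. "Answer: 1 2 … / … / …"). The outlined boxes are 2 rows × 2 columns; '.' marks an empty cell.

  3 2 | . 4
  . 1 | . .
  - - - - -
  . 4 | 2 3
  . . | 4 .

Step 1. [r4c1∈{1,2}] row 4 places 2 nowhere but r4c1 ⇒ r4c1=2.
Step 2. [r2c4∈{2}] r2c4's peers cover all but 2 ⇒ r2c4=2.
Step 3. [r4c2∈{3}] nothing but 3 survives at r4c2. So r4c2=3.
Step 4. [r2c3∈{3}] r2c3 has the single candidate 3. So r2c3=3.
Step 5. [r4c4∈{1}] only 1 remains possible at r4c4, so r4c4=1.
Step 6. [r2c1∈{4}] only 4 remains possible at r2c1. So r2c1=4.
Step 7. [r3c1∈{1}] nothing but 1 survives at r3c1 ⇒ r3c1=1.
Step 8. [r1c3∈{1}] only 1 remains possible at r1c3. So r1c3=1.

Answer: 3 2 1 4 / 4 1 3 2 / 1 4 2 3 / 2 3 4 1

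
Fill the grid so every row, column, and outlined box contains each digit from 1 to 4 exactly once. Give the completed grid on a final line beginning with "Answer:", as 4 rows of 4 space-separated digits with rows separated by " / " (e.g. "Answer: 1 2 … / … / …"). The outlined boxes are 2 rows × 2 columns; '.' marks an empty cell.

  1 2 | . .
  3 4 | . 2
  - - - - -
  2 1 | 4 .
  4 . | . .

Step 1. [r3c4∈{3}] r3c4 has the single candidate 3. So r3c4=3.
Step 2. [r2c3∈{1}] r2c3 has the single candidate 1, so r2c3=1.
Step 3. [r4c3∈{2}] r4c3 has the single candidate 2 ⇒ r4c3=2.
Step 4. [r4c4∈{1}] only 1 remains possible at r4c4, so r4c4=1.
Step 5. [r1c3∈{3}] nothing but 3 survives at r1c3 ⇒ r1c3=3.
Step 6. [r1c4∈{4}] r1c4 has the single candidate 4. So r1c4=4.
Step 7. [r4c2∈{3}] only 3 remains possible at r4c2, so r4c2=3.

Answer: 1 2 3 4 / 3 4 1 2 / 2 1 4 3 / 4 3 2 1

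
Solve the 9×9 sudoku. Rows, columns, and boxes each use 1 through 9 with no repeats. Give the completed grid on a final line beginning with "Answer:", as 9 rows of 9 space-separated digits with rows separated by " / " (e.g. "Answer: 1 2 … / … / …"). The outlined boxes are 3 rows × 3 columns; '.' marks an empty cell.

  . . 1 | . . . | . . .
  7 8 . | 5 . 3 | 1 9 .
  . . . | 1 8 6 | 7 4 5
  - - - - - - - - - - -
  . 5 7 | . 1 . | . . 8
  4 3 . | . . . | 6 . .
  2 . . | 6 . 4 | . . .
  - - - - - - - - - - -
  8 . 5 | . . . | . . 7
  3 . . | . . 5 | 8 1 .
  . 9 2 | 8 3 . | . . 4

Step 1. [r9c6∈{1,7}] r9c6 is the only open cell in row 9 admitting 7, so r9c6=7.
Step 2. [r4c4∈{2,3,9}] in col 4, 3 fits only at r4c4, so r4c4=3.
Step 3. [r4c8∈{2}] r4c8's peers cover all but 2, so r4c8=2.
Step 4. [r4c6∈{9}] r4c6 is down to just 9 ⇒ r4c6=9.
Step 5. [r1c6∈{2}] r1c6 is down to just 2 ⇒ r1c6=2.
Step 6. [r7c7∈{2,3,9}] col 7 places 2 nowhere but r7c7 ⇒ r7c7=2.
Step 7. [r2c5∈{4}] r2c5 is down to just 4. So r2c5=4.
Step 8. [r6c7∈{3,5,9}] r6c7 is the only open cell in col 7 admitting 9 ⇒ r6c7=9.
Step 9. [r8c3∈{4,6}] r8c3 is the only open cell in col 3 admitting 4, so r8c3=4.
Step 10. [r2c3∈{6}] r2c3 has the single candidate 6 ⇒ r2c3=6.
Step 11. [r8c9∈{6,9}] r8c9 is the only open cell in col 9 admitting 9 ⇒ r8c9=9.
Step 12. [r7c8∈{3,6}] row 7 places 3 nowhere but r7c8. So r7c8=3.
Step 13. [r9c8∈{5,6}] in box 9, 6 fits only at r9c8 ⇒ r9c8=6.
Step 14. [r6c9∈{1,3}] r6c9 is the only open cell in row 6 admitting 3, so r6c9=3.
Step 15. [r8c4∈{2}] r8c4 has the single candidate 2. So r8c4=2.
Step 16. [r5c4∈{7}] r5c4 has the single candidate 7 ⇒ r5c4=7.
Step 17. [r1c4∈{9}] r1c4 is down to just 9 ⇒ r1c4=9.
Step 18. [r5c3∈{8,9}] across row 5, 9 lands solely at r5c3, so r5c3=9.
Step 19. [r6c5∈{5}] r6c5 is down to just 5 ⇒ r6c5=5.
Step 20. [r8c5∈{6}] r8c5 is down to just 6 ⇒ r8c5=6.
Step 21. [r6c2∈{1}] nothing but 1 survives at r6c2 ⇒ r6c2=1.
Step 22. [r3c1∈{9}] r3c1's peers cover all but 9. So r3c1=9.
Step 23. [r7c6∈{1}] only 1 remains possible at r7c6. So r7c6=1.
Step 24. [r3c3∈{3}] r3c3 has the single candidate 3 ⇒ r3c3=3.
Step 25. [r7c5∈{9}] only 9 remains possible at r7c5 ⇒ r7c5=9.
Step 26. [r3c2∈{2}] r3c2 has the single candidate 2, so r3c2=2.
Step 27. [r9c1∈{1}] only 1 remains possible at r9c1, so r9c1=1.
Step 28. [r7c4∈{4}] only 4 remains possible at r7c4, so r7c4=4.
Step 29. [r1c9∈{6}] r1c9 has the single candidate 6 ⇒ r1c9=6.
Step 30. [r1c5∈{7}] r1c5 has the single candidate 7 ⇒ r1c5=7.
Step 31. [r2c9∈{2}] r2c9 is down to just 2 ⇒ r2c9=2.
Step 32. [r1c8∈{8}] only 8 remains possible at r1c8. So r1c8=8.
Step 33. [r1c7∈{3}] r1c7 is down to just 3. So r1c7=3.
Step 34. [r8c2∈{7}] r8c2 has the single candidate 7. So r8c2=7.
Step 35. [r5c6∈{8}] only 8 remains possible at r5c6 ⇒ r5c6=8.
Step 36. [r5c8∈{5}] r5c8's peers cover all but 5. So r5c8=5.
Step 37. [r7c2∈{6}] r7c2 is down to just 6, so r7c2=6.
Step 38. [r4c7∈{4}] only 4 remains possible at r4c7 ⇒ r4c7=4.
Step 39. [r1c1∈{5}] r1c1 is down to just 5 ⇒ r1c1=5.
Step 40. [r4c1∈{6}] r4c1 has the single candidate 6, so r4c1=6.
Step 41. [r5c5∈{2}] r5c5 has the single candidate 2 ⇒ r5c5=2.
Step 42. [r5c9∈{1}] r5c9 is down to just 1 ⇒ r5c9=1.
Step 43. [r6c8∈{7}] r6c8 is down to just 7 ⇒ r6c8=7.
Step 44. [r1c2∈{4}] r1c2 is down to just 4. So r1c2=4.
Step 45. [r9c7∈{5}] r9c7 is down to just 5. So r9c7=5.
Step 46. [r6c3∈{8}] r6c3 has the single candidate 8, so r6c3=8.

Answer: 5 4 1 9 7 2 3 8 6 / 7 8 6 5 4 3 1 9 2 / 9 2 3 1 8 6 7 4 5 / 6 5 7 3 1 9 4 2 8 / 4 3 9 7 2 8 6 5 1 / 2 1 8 6 5 4 9 7 3 / 8 6 5 4 9 1 2 3 7 / 3 7 4 2 6 5 8 1 9 / 1 9 2 8 3 7 5 6 4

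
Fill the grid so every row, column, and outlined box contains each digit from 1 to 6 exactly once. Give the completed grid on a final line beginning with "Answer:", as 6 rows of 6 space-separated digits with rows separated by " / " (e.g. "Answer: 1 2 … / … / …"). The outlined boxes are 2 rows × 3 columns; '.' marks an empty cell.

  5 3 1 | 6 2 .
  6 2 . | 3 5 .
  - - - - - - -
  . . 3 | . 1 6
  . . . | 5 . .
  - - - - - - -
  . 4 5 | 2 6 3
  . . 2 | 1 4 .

Step 1. [r2c3∈{4}] nothing but 4 survives at r2c3 ⇒ r2c3=4.
Step 2. [r4c2∈{1,6}] across col 2, 1 lands solely at r4c2, so r4c2=1.
Step 3. [r3c1∈{2,4}] in row 3, 2 fits only at r3c1. So r3c1=2.
Step 4. [r4c1∈{4}] r4c1 has the single candidate 4, so r4c1=4.
Step 5. [r6c2∈{6}] nothing but 6 survives at r6c2. So r6c2=6.
Step 6. [r6c1∈{3}] r6c1 has the single candidate 3 ⇒ r6c1=3.
Step 7. [r5c1∈{1}] nothing but 1 survives at r5c1, so r5c1=1.
Step 8. [r3c4∈{4}] r3c4 has the single candidate 4 ⇒ r3c4=4.
Step 9. [r1c6∈{4}] r1c6 has the single candidate 4, so r1c6=4.
Step 10. [r3c2∈{5}] r3c2's peers cover all but 5 ⇒ r3c2=5.
Step 11. [r4c5∈{3}] nothing but 3 survives at r4c5. So r4c5=3.
Step 12. [r4c3∈{6}] r4c3 is down to just 6, so r4c3=6.
Step 13. [r6c6∈{5}] only 5 remains possible at r6c6. So r6c6=5.
Step 14. [r4c6∈{2}] nothing but 2 survives at r4c6 ⇒ r4c6=2.
Step 15. [r2c6∈{1}] r2c6 is down to just 1 ⇒ r2c6=1.

Answer: 5 3 1 6 2 4 / 6 2 4 3 5 1 / 2 5 3 4 1 6 / 4 1 6 5 3 2 / 1 4 5 2 6 3 / 3 6 2 1 4 5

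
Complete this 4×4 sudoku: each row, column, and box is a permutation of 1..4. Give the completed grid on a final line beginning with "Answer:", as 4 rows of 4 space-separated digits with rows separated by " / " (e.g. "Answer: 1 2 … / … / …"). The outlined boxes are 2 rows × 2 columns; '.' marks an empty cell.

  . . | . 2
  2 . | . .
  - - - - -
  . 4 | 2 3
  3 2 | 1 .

Step 1. [r1c1∈{1,4}] col 1 places 4 nowhere but r1c1, so r1c1=4.
Step 2. [r1c2∈{1,3}] in row 1, 1 fits only at r1c2, so r1c2=1.
Step 3. [r2c3∈{3,4}] in col 3, 4 fits only at r2c3, so r2c3=4.
Step 4. [r2c4∈{1}] only 1 remains possible at r2c4 ⇒ r2c4=1.
Step 5. [r4c4∈{4}] r4c4's peers cover all but 4 ⇒ r4c4=4.
Step 6. [r3c1∈{1}] nothing but 1 survives at r3c1 ⇒ r3c1=1.
Step 7. [r2c2∈{3}] r2c2 has the single candidate 3 ⇒ r2c2=3.
Step 8. [r1c3∈{3}] nothing but 3 survives at r1c3. So r1c3=3.

Answer: 4 1 3 2 / 2 3 4 1 / 1 4 2 3 / 3 2 1 4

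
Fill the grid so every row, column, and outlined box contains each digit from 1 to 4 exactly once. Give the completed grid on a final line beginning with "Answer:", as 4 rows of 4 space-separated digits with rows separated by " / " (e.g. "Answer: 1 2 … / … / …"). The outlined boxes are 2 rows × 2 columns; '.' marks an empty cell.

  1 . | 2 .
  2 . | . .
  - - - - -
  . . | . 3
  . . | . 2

Step 1. [r3c1∈{4}] only 4 remains possible at r3c1 ⇒ r3c1=4.
Step 2. [r1c2∈{3,4}] in row 1, 3 fits only at r1c2 ⇒ r1c2=3.
Step 3. [r3c3∈{1}] r3c3's peers cover all but 1 ⇒ r3c3=1.
Step 4. [r2c2∈{4}] r2c2 is down to just 4, so r2c2=4.
Step 5. [r2c3∈{3}] r2c3 is down to just 3. So r2c3=3.
Step 6. [r2c4∈{1}] r2c4's peers cover all but 1 ⇒ r2c4=1.
Step 7. [r4c2∈{1}] only 1 remains possible at r4c2. So r4c2=1.
Step 8. [r4c3∈{4}] r4c3's peers cover all but 4. So r4c3=4.
Step 9. [r1c4∈{4}] r1c4 is down to just 4. So r1c4=4.
Step 10. [r3c2∈{2}] only 2 remains possible at r3c2, so r3c2=2.
Step 11. [r4c1∈{3}] nothing but 3 survives at r4c1, so r4c1=3.

Answer: 1 3 2 4 / 2 4 3 1 / 4 2 1 3 / 3 1 4 2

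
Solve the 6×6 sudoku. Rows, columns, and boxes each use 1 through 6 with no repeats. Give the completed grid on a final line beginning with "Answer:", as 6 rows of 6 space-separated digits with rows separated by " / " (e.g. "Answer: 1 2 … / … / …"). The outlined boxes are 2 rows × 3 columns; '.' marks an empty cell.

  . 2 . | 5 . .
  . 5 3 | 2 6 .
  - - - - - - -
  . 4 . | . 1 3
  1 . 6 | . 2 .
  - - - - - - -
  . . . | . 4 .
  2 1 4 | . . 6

Step 1. [r5c1∈{3,5,6}] col 1 places 3 nowhere but r5c1. So r5c1=3.
Step 2. [r2c6∈{1,4}] row 2 places 1 nowhere but r2c6 ⇒ r2c6=1.
Step 3. [r4c6∈{4,5}] across row 4, 5 lands solely at r4c6 ⇒ r4c6=5.
Step 4. [r3c3∈{2,5}] across row 3, 2 lands solely at r3c3 ⇒ r3c3=2.
Step 5. [r6c5∈{3,5}] row 6 places 5 nowhere but r6c5. So r6c5=5.
Step 6. [r1c1∈{4,6}] row 1 places 6 nowhere but r1c1 ⇒ r1c1=6.
Step 7. [r4c4∈{4}] r4c4's peers cover all but 4, so r4c4=4.
Step 8. [r5c6∈{2}] nothing but 2 survives at r5c6. So r5c6=2.
Step 9. [r5c2∈{6}] r5c2's peers cover all but 6. So r5c2=6.
Step 10. [r3c4∈{6}] only 6 remains possible at r3c4, so r3c4=6.
Step 11. [r2c1∈{4}] r2c1 is down to just 4, so r2c1=4.
Step 12. [r1c3∈{1}] r1c3's peers cover all but 1 ⇒ r1c3=1.
Step 13. [r3c1∈{5}] r3c1 has the single candidate 5, so r3c1=5.
Step 14. [r4c2∈{3}] r4c2's peers cover all but 3. So r4c2=3.
Step 15. [r6c4∈{3}] nothing but 3 survives at r6c4, so r6c4=3.
Step 16. [r5c3∈{5}] r5c3 is down to just 5. So r5c3=5.
Step 17. [r1c5∈{3}] r1c5's peers cover all but 3 ⇒ r1c5=3.
Step 18. [r5c4∈{1}] only 1 remains possible at r5c4, so r5c4=1.
Step 19. [r1c6∈{4}] nothing but 4 survives at r1c6 ⇒ r1c6=4.

Answer: 6 2 1 5 3 4 / 4 5 3 2 6 1 / 5 4 2 6 1 3 / 1 3 6 4 2 5 / 3 6 5 1 4 2 / 2 1 4 3 5 6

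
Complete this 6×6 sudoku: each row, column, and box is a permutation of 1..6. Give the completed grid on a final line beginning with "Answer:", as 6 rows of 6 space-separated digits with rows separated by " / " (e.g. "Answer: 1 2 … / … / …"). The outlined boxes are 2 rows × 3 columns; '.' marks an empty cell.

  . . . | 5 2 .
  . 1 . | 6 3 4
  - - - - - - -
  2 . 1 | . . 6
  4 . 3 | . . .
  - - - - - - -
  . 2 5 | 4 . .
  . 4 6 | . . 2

Step 1. [r4c6∈{1,5}] 5 has one home in col 6: r4c6 ⇒ r4c6=5.
Step 2. [r5c6∈{1,3}] 3 has one home in col 6: r5c6, so r5c6=3.
Step 3. [r6c4∈{1}] r6c4 has the single candidate 1, so r6c4=1.
Step 4. [r1c2∈{3,6}] col 2 places 3 nowhere but r1c2, so r1c2=3.
Step 5. [r2c3∈{2}] nothing but 2 survives at r2c3 ⇒ r2c3=2.
Step 6. [r3c2∈{5}] r3c2's peers cover all but 5. So r3c2=5.
Step 7. [r5c5∈{6}] r5c5 has the single candidate 6. So r5c5=6.
Step 8. [r1c1∈{6}] r1c1's peers cover all but 6. So r1c1=6.
Step 9. [r4c2∈{6}] r4c2 is down to just 6. So r4c2=6.
Step 10. [r6c1∈{3}] r6c1's peers cover all but 3, so r6c1=3.
Step 11. [r1c3∈{4}] nothing but 4 survives at r1c3, so r1c3=4.
Step 12. [r5c1∈{1}] r5c1 is down to just 1 ⇒ r5c1=1.
Step 13. [r4c5∈{1}] r4c5 has the single candidate 1. So r4c5=1.
Step 14. [r3c5∈{4}] r3c5 is down to just 4. So r3c5=4.
Step 15. [r2c1∈{5}] nothing but 5 survives at r2c1, so r2c1=5.
Step 16. [r6c5∈{5}] r6c5's peers cover all but 5 ⇒ r6c5=5.
Step 17. [r4c4∈{2}] r4c4 is down to just 2. So r4c4=2.
Step 18. [r1c6∈{1}] r1c6 has the single candidate 1. So r1c6=1.
Step 19. [r3c4∈{3}] nothing but 3 survives at r3c4. So r3c4=3.

Answer: 6 3 4 5 2 1 / 5 1 2 6 3 4 / 2 5 1 3 4 6 / 4 6 3 2 1 5 / 1 2 5 4 6 3 / 3 4 6 1 5 2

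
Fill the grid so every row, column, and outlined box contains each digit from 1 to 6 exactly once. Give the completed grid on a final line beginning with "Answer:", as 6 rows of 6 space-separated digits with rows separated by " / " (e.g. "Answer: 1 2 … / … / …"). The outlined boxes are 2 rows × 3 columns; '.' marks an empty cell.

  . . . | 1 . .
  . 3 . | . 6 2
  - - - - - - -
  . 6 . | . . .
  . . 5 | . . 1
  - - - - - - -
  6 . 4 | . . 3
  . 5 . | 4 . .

Step 1. [r2c1∈{1,4,5}] row 2 places 4 nowhere but r2c1, so r2c1=4.
Step 2. [r1c5∈{3,4,5}] 3 has one home in row 1: r1c5. So r1c5=3.
Step 3. [r5c2∈{1,2}] r5c2 is the only open cell in col 2 admitting 1 ⇒ r5c2=1.
Step 4. [r3c1∈{1,2,3}] col 1 places 1 nowhere but r3c1. So r3c1=1.
Step 5. [r2c4∈{5}] only 5 remains possible at r2c4, so r2c4=5.
Step 6. [r5c4∈{2}] r5c4's peers cover all but 2. So r5c4=2.
Step 7. [r1c2∈{2}] r1c2 is down to just 2 ⇒ r1c2=2.
Step 8. [r3c6∈{4,5}] in col 6, 5 fits only at r3c6, so r3c6=5.
Step 9. [r3c5∈{2,4}] r3c5 is the only open cell in row 3 admitting 4. So r3c5=4.
Step 10. [r3c3∈{2,3}] 2 has one home in row 3: r3c3. So r3c3=2.
Step 11. [r4c1∈{3}] only 3 remains possible at r4c1. So r4c1=3.
Step 12. [r5c5∈{5}] nothing but 5 survives at r5c5. So r5c5=5.
Step 13. [r4c4∈{6}] r4c4's peers cover all but 6, so r4c4=6.
Step 14. [r4c2∈{4}] r4c2 has the single candidate 4, so r4c2=4.
Step 15. [r1c6∈{4}] only 4 remains possible at r1c6. So r1c6=4.
Step 16. [r1c1∈{5}] r1c1 is down to just 5, so r1c1=5.
Step 17. [r6c6∈{6}] r6c6's peers cover all but 6, so r6c6=6.
Step 18. [r6c1∈{2}] r6c1 is down to just 2 ⇒ r6c1=2.
Step 19. [r1c3∈{6}] r1c3 has the single candidate 6 ⇒ r1c3=6.
Step 20. [r2c3∈{1}] only 1 remains possible at r2c3, so r2c3=1.
Step 21. [r3c4∈{3}] only 3 remains possible at r3c4, so r3c4=3.
Step 22. [r6c5∈{1}] only 1 remains possible at r6c5. So r6c5=1.
Step 23. [r4c5∈{2}] r4c5's peers cover all but 2 ⇒ r4c5=2.
Step 24. [r6c3∈{3}] nothing but 3 survives at r6c3. So r6c3=3.

Answer: 5 2 6 1 3 4 / 4 3 1 5 6 2 / 1 6 2 3 4 5 / 3 4 5 6 2 1 / 6 1 4 2 5 3 / 2 5 3 4 1 6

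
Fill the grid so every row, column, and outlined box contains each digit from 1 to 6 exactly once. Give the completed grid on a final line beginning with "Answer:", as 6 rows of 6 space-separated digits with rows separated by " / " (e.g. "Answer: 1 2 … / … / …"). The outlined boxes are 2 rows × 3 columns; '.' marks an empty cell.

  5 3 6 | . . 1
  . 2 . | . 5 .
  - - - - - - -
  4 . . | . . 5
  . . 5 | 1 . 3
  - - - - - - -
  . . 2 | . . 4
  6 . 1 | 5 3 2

Step 1. [r4c5∈{2,4,6}] r4c5 is the only open cell in row 4 admitting 4, so r4c5=4.
Step 2. [r5c4∈{6}] nothing but 6 survives at r5c4. So r5c4=6.
Step 3. [r1c4∈{2,4}] row 1 places 4 nowhere but r1c4, so r1c4=4.
Step 4. [r3c5∈{2,6}] in col 5, 6 fits only at r3c5, so r3c5=6.
Step 5. [r2c4∈{3}] only 3 remains possible at r2c4, so r2c4=3.
Step 6. [r6c2∈{4}] only 4 remains possible at r6c2 ⇒ r6c2=4.
Step 7. [r2c1∈{1}] r2c1's peers cover all but 1, so r2c1=1.
Step 8. [r2c6∈{6}] nothing but 6 survives at r2c6. So r2c6=6.
Step 9. [r4c1∈{2}] r4c1's peers cover all but 2 ⇒ r4c1=2.
Step 10. [r4c2∈{6}] r4c2 is down to just 6, so r4c2=6.
Step 11. [r2c3∈{4}] only 4 remains possible at r2c3. So r2c3=4.
Step 12. [r3c3∈{3}] r3c3 has the single candidate 3 ⇒ r3c3=3.
Step 13. [r5c1∈{3}] nothing but 3 survives at r5c1, so r5c1=3.
Step 14. [r5c5∈{1}] r5c5 is down to just 1. So r5c5=1.
Step 15. [r3c4∈{2}] r3c4 is down to just 2. So r3c4=2.
Step 16. [r5c2∈{5}] nothing but 5 survives at r5c2. So r5c2=5.
Step 17. [r1c5∈{2}] r1c5 has the single candidate 2 ⇒ r1c5=2.
Step 18. [r3c2∈{1}] r3c2 is down to just 1. So r3c2=1.

Answer: 5 3 6 4 2 1 / 1 2 4 3 5 6 / 4 1 3 2 6 5 / 2 6 5 1 4 3 / 3 5 2 6 1 4 / 6 4 1 5 3 2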